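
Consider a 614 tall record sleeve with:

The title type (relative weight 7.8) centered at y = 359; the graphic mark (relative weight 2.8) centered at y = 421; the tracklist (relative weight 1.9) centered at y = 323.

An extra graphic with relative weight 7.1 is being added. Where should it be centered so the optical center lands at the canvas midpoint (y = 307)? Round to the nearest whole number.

New total weight: (7.8 + 2.8 + 1.9) + 7.1 = 19.6.
y: need Σw·y = 19.6·307 = 6017.2. Existing = 7.8·359 + 2.8·421 + 1.9·323 = 4592.7. Remainder 1424.5 / 7.1 ≈ 200.63.

y ≈ 201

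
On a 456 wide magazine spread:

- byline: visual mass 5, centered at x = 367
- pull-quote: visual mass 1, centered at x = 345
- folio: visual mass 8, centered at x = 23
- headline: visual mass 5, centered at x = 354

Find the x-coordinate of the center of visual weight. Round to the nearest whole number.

x ≈ 218

Σw = 5 + 1 + 8 + 5 = 19.
x-moment: 5·367 + 1·345 + 8·23 + 5·354 = 4134; centroid 4134/19 ≈ 217.58.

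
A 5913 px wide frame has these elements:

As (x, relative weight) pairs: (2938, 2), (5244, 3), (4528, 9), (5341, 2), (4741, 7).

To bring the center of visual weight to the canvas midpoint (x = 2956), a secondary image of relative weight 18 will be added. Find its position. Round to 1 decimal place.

x ≈ 831.5

After adding the secondary image, total weight = 2 + 3 + 9 + 2 + 7 + 18 = 41.
x: need Σw·x = 41·2956 = 121196. Existing = 2·2938 + 3·5244 + 9·4528 + 2·5341 + 7·4741 = 106229. Remainder 14967 / 18 ≈ 831.50.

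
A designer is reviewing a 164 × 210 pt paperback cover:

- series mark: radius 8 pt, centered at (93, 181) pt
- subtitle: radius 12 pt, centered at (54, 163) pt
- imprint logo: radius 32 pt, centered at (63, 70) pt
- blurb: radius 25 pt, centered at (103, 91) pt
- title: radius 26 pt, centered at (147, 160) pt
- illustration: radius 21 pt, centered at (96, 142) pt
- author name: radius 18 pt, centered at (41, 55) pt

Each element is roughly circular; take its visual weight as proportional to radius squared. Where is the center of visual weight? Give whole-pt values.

Weights ∝ r²: series mark 8² = 64, subtitle 12² = 144, imprint logo 32² = 1024, blurb 25² = 625, title 26² = 676, illustration 21² = 441, author name 18² = 324; Σw = 3298.
x: moment 297607 / weight 3298 ≈ 90.24
Σw·y = 352213; ȳ = 352213/3298 ≈ 106.80.

(90, 107)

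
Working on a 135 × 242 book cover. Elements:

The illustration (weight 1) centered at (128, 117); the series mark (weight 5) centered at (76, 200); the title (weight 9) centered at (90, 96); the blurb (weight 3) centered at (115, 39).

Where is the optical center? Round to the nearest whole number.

(92, 117)

Total weight = 1 + 5 + 9 + 3 = 18.
x-moment: 1·128 + 5·76 + 9·90 + 3·115 = 1663; centroid 1663/18 ≈ 92.39.
y-moment: 1·117 + 5·200 + 9·96 + 3·39 = 2098; centroid 2098/18 ≈ 116.56.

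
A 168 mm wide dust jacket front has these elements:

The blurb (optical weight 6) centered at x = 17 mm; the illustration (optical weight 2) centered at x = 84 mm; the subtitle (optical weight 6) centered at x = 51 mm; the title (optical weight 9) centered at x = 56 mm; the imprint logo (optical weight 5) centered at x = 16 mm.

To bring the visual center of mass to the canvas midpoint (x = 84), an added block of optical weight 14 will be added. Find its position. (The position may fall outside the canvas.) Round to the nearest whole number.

After adding the added block, total weight = 6 + 2 + 6 + 9 + 5 + 14 = 42.
Along x: (1160 + 14·x) / 42 = 84 (existing moment 6·17 + 2·84 + 6·51 + 9·56 + 5·16 = 1160) ⇒ x = (3528 − 1160) / 14 ≈ 169.14.

x ≈ 169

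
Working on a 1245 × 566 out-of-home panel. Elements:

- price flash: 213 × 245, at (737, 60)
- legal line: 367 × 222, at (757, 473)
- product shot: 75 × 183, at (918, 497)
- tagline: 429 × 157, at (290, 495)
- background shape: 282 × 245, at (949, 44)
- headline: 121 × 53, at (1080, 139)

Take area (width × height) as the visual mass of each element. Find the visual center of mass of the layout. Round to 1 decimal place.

(705.5, 295.5)

Taking area as weight: price flash 213·245 = 52185, legal line 367·222 = 81474, product shot 75·183 = 13725, tagline 429·157 = 67353, background shape 282·245 = 69090, headline 121·53 = 6413. Sum 290240.
Σw·x = 52185·737 + 81474·757 + 13725·918 + 67353·290 + 69090·949 + 6413·1080 = 204760533, so x̄ = 204760533/290240 ≈ 705.49.
Σw·y = 52185·60 + 81474·473 + 13725·497 + 67353·495 + 69090·44 + 6413·139 = 85760729, so ȳ = 85760729/290240 ≈ 295.48.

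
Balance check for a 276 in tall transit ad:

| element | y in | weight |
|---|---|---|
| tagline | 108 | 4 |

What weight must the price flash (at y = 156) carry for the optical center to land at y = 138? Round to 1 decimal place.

w ≈ 6.7

Known: weight 4 with moment 4·108 = 432.
For the centroid to hit 138: (432 + w·156) / (4 + w) = 138.
Solving: w = (138·4 − 432) / (156 − 138) = 120 / 18 ≈ 6.67.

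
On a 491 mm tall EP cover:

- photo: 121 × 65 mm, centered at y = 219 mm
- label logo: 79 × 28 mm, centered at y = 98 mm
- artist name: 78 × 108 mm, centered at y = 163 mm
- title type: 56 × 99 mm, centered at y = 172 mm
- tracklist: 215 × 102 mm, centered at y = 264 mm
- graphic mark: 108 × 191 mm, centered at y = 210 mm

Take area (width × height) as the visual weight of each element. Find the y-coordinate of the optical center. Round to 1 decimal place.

y ≈ 216.0

Areas: photo 121·65 = 7865, label logo 79·28 = 2212, artist name 78·108 = 8424, title type 56·99 = 5544, tracklist 215·102 = 21930, graphic mark 108·191 = 20628. Total weight = 66603.
Σw·y = 14387291; ȳ = 14387291/66603 ≈ 216.02.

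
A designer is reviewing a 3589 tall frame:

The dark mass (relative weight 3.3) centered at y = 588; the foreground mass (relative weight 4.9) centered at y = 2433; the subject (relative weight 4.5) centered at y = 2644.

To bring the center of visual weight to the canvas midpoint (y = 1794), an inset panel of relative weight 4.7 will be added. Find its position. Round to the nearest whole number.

y ≈ 1161

New total weight: (3.3 + 4.9 + 4.5) + 4.7 = 17.4.
y: need Σw·y = 17.4·1794 = 31215.6. Existing = 3.3·588 + 4.9·2433 + 4.5·2644 = 25760.1. Remainder 5455.5 / 4.7 ≈ 1160.74.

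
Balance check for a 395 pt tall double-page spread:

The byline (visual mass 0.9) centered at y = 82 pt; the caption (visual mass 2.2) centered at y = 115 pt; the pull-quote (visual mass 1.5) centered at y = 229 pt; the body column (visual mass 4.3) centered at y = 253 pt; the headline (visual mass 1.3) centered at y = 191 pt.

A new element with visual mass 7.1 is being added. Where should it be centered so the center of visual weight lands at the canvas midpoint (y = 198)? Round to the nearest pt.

After adding the new element, total weight = 0.9 + 2.2 + 1.5 + 4.3 + 1.3 + 7.1 = 17.3.
y: target moment 17.3×198 = 3425.4; current 0.9·82 + 2.2·115 + 1.5·229 + 4.3·253 + 1.3·191 = 2006.5; the new element supplies 1418.9, so y = 1418.9/7.1 ≈ 199.85.

y ≈ 200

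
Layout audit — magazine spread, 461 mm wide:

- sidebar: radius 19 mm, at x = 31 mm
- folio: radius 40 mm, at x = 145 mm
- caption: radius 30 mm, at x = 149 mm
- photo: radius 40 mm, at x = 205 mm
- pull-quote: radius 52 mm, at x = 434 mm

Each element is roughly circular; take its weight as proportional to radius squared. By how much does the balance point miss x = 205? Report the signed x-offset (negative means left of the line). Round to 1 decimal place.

≈ 57.2 mm

Weights ∝ r²: sidebar 19² = 361, folio 40² = 1600, caption 30² = 900, photo 40² = 1600, pull-quote 52² = 2704; Σw = 7165.
x-moment: 361·31 + 1600·145 + 900·149 + 1600·205 + 2704·434 = 1878827; centroid 1878827/7165 ≈ 262.22.
Difference: 262.22 − 205 ≈ 57.22.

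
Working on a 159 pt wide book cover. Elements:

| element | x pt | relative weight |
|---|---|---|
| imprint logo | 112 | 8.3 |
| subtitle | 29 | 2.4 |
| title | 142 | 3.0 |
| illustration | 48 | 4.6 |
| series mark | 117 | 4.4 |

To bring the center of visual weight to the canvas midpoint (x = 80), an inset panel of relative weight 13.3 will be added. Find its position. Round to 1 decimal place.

x ≈ 54.1

With the inset panel, Σw becomes 8.3 + 2.4 + 3.0 + 4.6 + 4.4 + 13.3 = 36.0.
Along x: (2160.8 + 13.3·x) / 36.0 = 80 (existing moment 8.3·112 + 2.4·29 + 3.0·142 + 4.6·48 + 4.4·117 = 2160.8) ⇒ x = (2880.0 − 2160.8) / 13.3 ≈ 54.08.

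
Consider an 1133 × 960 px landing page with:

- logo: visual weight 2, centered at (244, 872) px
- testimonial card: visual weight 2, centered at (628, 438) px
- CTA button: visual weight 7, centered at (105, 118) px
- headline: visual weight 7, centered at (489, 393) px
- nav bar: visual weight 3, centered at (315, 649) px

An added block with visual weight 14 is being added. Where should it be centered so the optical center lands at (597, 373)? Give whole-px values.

(1003, 351)

New total weight: (2 + 2 + 7 + 7 + 3) + 14 = 35.
x: need Σw·x = 35·597 = 20895. Existing = 2·244 + 2·628 + 7·105 + 7·489 + 3·315 = 6847. Remainder 14048 / 14 ≈ 1003.43.
y: need Σw·y = 35·373 = 13055. Existing = 2·872 + 2·438 + 7·118 + 7·393 + 3·649 = 8144. Remainder 4911 / 14 ≈ 350.79.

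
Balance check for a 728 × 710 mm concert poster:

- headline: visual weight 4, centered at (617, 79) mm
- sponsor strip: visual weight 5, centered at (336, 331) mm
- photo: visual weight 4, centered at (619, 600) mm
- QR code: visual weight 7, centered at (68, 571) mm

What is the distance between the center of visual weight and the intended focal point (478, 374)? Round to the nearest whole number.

Σw = 4 + 5 + 4 + 7 = 20.
Σw·x = 4·617 + 5·336 + 4·619 + 7·68 = 7100, so x̄ = 7100/20 ≈ 355.00.
Σw·y = 4·79 + 5·331 + 4·600 + 7·571 = 8368, so ȳ = 8368/20 ≈ 418.40.
Offset from (478, 374): Δx ≈ -123.00, Δy ≈ 44.40; distance = √(Δx² + Δy²) ≈ 130.77.

≈ 131 mm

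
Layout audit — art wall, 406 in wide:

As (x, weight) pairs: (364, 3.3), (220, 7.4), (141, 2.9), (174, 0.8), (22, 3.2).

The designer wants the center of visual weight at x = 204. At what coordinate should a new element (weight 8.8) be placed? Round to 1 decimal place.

x ≈ 220.2

New total weight: (3.3 + 7.4 + 2.9 + 0.8 + 3.2) + 8.8 = 26.4.
x: target moment 26.4×204 = 5385.6; current 3.3·364 + 7.4·220 + 2.9·141 + 0.8·174 + 3.2·22 = 3447.7; the new element supplies 1937.9, so x = 1937.9/8.8 ≈ 220.22.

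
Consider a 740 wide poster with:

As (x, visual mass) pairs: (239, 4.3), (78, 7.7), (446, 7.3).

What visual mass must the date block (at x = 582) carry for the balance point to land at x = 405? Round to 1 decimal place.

Existing Σw = 19.3 (4.3 + 7.7 + 7.3); existing moment 4.3·239 + 7.7·78 + 7.3·446 = 4884.1.
Balance at x = 405 requires (4884.1 + w·582) / (19.3 + w) = 405.
Rearranging, w·(582 − 405) = 405·19.3 − 4884.1 = 2932.4, so w ≈ 2932.4/177 = 16.57.

w ≈ 16.6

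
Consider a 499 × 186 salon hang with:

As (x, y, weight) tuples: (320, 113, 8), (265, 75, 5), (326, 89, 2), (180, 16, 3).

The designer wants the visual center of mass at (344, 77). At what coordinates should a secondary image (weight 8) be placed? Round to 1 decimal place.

(483.4, 62.1)

With the secondary image, Σw becomes 8 + 5 + 2 + 3 + 8 = 26.
x: target moment 26×344 = 8944; current 8·320 + 5·265 + 2·326 + 3·180 = 5077; the secondary image supplies 3867, so x = 3867/8 ≈ 483.38.
y: target moment 26×77 = 2002; current 8·113 + 5·75 + 2·89 + 3·16 = 1505; the secondary image supplies 497, so y = 497/8 ≈ 62.12.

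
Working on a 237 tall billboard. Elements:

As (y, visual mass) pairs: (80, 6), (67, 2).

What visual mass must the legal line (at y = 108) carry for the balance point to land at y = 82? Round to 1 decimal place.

w ≈ 1.6

Fixed elements: Σw = 6 + 2 = 8, Σw·y = 6·80 + 2·67 = 614.
Balance at y = 82 requires (614 + w·108) / (8 + w) = 82.
Rearranging, w·(108 − 82) = 82·8 − 614 = 42, so w ≈ 42/26 = 1.62.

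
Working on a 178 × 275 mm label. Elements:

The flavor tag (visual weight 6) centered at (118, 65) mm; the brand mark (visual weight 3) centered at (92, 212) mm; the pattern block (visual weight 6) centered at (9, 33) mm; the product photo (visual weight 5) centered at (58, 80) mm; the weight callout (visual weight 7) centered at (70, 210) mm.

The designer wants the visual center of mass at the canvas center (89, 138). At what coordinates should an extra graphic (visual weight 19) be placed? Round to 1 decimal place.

(119.8, 171.3)

With the extra graphic, Σw becomes 6 + 3 + 6 + 5 + 7 + 19 = 46.
x: target moment 46×89 = 4094; current 6·118 + 3·92 + 6·9 + 5·58 + 7·70 = 1818; the extra graphic supplies 2276, so x = 2276/19 ≈ 119.79.
y: target moment 46×138 = 6348; current 6·65 + 3·212 + 6·33 + 5·80 + 7·210 = 3094; the extra graphic supplies 3254, so y = 3254/19 ≈ 171.26.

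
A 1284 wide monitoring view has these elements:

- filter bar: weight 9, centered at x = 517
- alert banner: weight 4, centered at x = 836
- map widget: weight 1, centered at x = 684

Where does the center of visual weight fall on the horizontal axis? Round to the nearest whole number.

Weights sum to 9 + 4 + 1 = 14.
Σw·x = 9·517 + 4·836 + 1·684 = 8681, so x̄ = 8681/14 ≈ 620.07.

x ≈ 620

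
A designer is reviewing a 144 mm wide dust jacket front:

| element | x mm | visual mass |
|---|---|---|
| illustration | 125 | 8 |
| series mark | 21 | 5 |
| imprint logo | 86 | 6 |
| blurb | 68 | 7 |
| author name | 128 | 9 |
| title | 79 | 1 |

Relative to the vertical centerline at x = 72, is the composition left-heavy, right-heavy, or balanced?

Total weight = 8 + 5 + 6 + 7 + 9 + 1 = 36.
x-moment: 8·125 + 5·21 + 6·86 + 7·68 + 9·128 + 1·79 = 3328; centroid 3328/36 ≈ 92.44.
92.4 lies right of the midline 72, so the layout is right-heavy.

right-heavy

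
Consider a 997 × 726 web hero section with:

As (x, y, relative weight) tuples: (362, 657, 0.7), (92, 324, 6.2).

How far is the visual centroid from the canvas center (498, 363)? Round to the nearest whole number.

Σw = 0.7 + 6.2 = 6.9.
x: (0.7·362 + 6.2·92) / 6.9 = 823.8 / 6.9 ≈ 119.39
y: (0.7·657 + 6.2·324) / 6.9 = 2468.7 / 6.9 ≈ 357.78
Relative to (498, 363): Δ = (-378.61, -5.22); |Δ| = √(-378.61² + -5.22²) ≈ 378.64.

≈ 379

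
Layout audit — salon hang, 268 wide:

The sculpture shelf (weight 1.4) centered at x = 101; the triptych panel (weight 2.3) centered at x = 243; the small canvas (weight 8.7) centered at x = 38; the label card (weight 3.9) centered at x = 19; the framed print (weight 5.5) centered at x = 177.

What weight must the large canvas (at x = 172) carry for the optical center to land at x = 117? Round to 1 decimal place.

Existing Σw = 21.8 (1.4 + 2.3 + 8.7 + 3.9 + 5.5); existing moment 1.4·101 + 2.3·243 + 8.7·38 + 3.9·19 + 5.5·177 = 2078.5.
For the centroid to hit 117: (2078.5 + w·172) / (21.8 + w) = 117.
Solving: w = (117·21.8 − 2078.5) / (172 − 117) = 472.1 / 55 ≈ 8.58.

w ≈ 8.6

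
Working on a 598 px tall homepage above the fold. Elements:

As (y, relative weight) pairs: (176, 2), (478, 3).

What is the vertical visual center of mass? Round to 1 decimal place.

Weights sum to 2 + 3 = 5.
y-moment: 2·176 + 3·478 = 1786; centroid 1786/5 ≈ 357.20.

y ≈ 357.2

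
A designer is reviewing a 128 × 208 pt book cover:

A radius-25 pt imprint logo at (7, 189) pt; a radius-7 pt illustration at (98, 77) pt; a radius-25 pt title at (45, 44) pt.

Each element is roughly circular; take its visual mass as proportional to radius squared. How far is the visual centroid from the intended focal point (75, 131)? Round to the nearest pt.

≈ 49 pt

Weights ∝ r²: imprint logo 25² = 625, illustration 7² = 49, title 25² = 625; Σw = 1299.
x-moment: 625·7 + 49·98 + 625·45 = 37302; centroid 37302/1299 ≈ 28.72.
y-moment: 625·189 + 49·77 + 625·44 = 149398; centroid 149398/1299 ≈ 115.01.
Offset from (75, 131): Δx ≈ -46.28, Δy ≈ -15.99; distance = √(Δx² + Δy²) ≈ 48.97.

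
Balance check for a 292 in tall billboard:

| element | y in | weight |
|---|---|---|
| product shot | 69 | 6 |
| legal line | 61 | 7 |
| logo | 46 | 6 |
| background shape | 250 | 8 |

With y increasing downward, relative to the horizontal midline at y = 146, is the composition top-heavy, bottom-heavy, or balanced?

top-heavy

Weights sum to 6 + 7 + 6 + 8 = 27.
y: (6·69 + 7·61 + 6·46 + 8·250) / 27 = 3117 / 27 ≈ 115.44
115.4 lies above (smaller y than) the midline 146, so the layout is top-heavy.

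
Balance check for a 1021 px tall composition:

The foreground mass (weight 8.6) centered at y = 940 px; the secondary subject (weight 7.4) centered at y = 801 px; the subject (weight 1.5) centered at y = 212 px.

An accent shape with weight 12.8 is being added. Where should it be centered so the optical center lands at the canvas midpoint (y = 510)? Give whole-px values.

With the accent shape, Σw becomes 8.6 + 7.4 + 1.5 + 12.8 = 30.3.
Along y: (14329.4 + 12.8·y) / 30.3 = 510 (existing moment 8.6·940 + 7.4·801 + 1.5·212 = 14329.4) ⇒ y = (15453.0 − 14329.4) / 12.8 ≈ 87.78.

y ≈ 88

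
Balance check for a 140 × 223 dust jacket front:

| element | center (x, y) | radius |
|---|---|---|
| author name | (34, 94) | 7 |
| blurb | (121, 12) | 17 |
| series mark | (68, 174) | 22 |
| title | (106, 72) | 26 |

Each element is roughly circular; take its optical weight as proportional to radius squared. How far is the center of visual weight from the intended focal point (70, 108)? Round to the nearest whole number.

r² weights: author name 7² = 49, blurb 17² = 289, series mark 22² = 484, title 26² = 676. Total = 1498.
x: (49·34 + 289·121 + 484·68 + 676·106) / 1498 = 141203 / 1498 ≈ 94.26
y: (49·94 + 289·12 + 484·174 + 676·72) / 1498 = 140962 / 1498 ≈ 94.10
From (70, 108): dx = 24.26, dy = -13.90, so the distance is √(dx²+dy²) ≈ 27.96.

≈ 28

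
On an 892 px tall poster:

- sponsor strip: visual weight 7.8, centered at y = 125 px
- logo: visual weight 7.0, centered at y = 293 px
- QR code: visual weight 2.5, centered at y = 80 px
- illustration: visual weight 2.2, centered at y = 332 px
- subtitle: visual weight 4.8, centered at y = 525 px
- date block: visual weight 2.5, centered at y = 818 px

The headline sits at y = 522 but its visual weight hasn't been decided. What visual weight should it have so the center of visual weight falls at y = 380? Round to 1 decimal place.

w ≈ 11.7

Existing Σw = 26.8 (7.8 + 7.0 + 2.5 + 2.2 + 4.8 + 2.5); existing moment 7.8·125 + 7.0·293 + 2.5·80 + 2.2·332 + 4.8·525 + 2.5·818 = 8521.4.
Set Σw·y/Σw = 380: (8521.4 + 522w) = 380·(26.8 + w).
Solving: w = (380·26.8 − 8521.4) / (522 − 380) = 1662.6 / 142 ≈ 11.71.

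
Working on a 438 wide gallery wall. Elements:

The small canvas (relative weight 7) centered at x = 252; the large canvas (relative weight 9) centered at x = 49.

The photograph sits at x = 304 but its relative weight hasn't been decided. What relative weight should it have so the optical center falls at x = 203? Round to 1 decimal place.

Fixed elements: Σw = 7 + 9 = 16, Σw·x = 7·252 + 9·49 = 2205.
For the centroid to hit 203: (2205 + w·304) / (16 + w) = 203.
Solving: w = (203·16 − 2205) / (304 − 203) = 1043 / 101 ≈ 10.33.

w ≈ 10.3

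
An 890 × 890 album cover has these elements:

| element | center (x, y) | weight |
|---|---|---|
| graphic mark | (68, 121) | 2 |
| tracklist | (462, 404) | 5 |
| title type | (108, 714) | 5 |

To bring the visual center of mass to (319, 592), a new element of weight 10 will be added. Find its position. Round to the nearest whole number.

(403, 719)

With the new element, Σw becomes 2 + 5 + 5 + 10 = 22.
x: target moment 22×319 = 7018; current 2·68 + 5·462 + 5·108 = 2986; the new element supplies 4032, so x = 4032/10 ≈ 403.20.
y: target moment 22×592 = 13024; current 2·121 + 5·404 + 5·714 = 5832; the new element supplies 7192, so y = 7192/10 ≈ 719.20.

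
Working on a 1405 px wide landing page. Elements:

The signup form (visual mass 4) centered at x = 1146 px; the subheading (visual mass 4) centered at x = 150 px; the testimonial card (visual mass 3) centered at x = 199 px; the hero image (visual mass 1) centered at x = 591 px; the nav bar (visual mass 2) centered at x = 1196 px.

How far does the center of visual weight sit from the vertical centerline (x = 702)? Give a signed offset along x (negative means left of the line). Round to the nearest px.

≈ -76 px

Weights sum to 4 + 4 + 3 + 1 + 2 = 14.
Σw·x = 4·1146 + 4·150 + 3·199 + 1·591 + 2·1196 = 8764, so x̄ = 8764/14 ≈ 626.00.
Difference: 626.00 − 702 ≈ -76.00.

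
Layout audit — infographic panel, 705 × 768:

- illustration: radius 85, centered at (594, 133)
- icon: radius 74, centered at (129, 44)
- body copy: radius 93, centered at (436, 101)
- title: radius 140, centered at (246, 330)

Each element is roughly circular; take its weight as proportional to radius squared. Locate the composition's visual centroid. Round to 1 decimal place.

r² weights: illustration 85² = 7225, icon 74² = 5476, body copy 93² = 8649, title 140² = 19600. Total = 40950.
x-moment: 7225·594 + 5476·129 + 8649·436 + 19600·246 = 13590618; centroid 13590618/40950 ≈ 331.88.
y-moment: 7225·133 + 5476·44 + 8649·101 + 19600·330 = 8543418; centroid 8543418/40950 ≈ 208.63.

(331.9, 208.6)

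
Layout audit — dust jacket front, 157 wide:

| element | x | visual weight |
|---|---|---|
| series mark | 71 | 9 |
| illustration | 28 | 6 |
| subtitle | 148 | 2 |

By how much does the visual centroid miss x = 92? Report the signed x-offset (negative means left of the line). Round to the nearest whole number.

≈ -27

Total weight = 9 + 6 + 2 = 17.
Σw·x = 9·71 + 6·28 + 2·148 = 1103, so x̄ = 1103/17 ≈ 64.88.
Offset from x = 92: 64.88 − 92 ≈ -27.12.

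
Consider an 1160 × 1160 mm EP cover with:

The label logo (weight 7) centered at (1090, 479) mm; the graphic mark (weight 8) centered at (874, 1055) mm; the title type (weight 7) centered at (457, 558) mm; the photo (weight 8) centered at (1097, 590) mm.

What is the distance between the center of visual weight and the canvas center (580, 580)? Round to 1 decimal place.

≈ 322.7 mm

Total weight = 7 + 8 + 7 + 8 = 30.
Σw·x = 7·1090 + 8·874 + 7·457 + 8·1097 = 26597, so x̄ = 26597/30 ≈ 886.57.
Σw·y = 7·479 + 8·1055 + 7·558 + 8·590 = 20419, so ȳ = 20419/30 ≈ 680.63.
Offset from (580, 580): Δx ≈ 306.57, Δy ≈ 100.63; distance = √(Δx² + Δy²) ≈ 322.66.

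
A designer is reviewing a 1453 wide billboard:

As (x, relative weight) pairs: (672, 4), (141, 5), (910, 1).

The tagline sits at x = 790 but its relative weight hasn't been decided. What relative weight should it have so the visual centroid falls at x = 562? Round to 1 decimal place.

Fixed elements: Σw = 4 + 5 + 1 = 10, Σw·x = 4·672 + 5·141 + 1·910 = 4303.
For the centroid to hit 562: (4303 + w·790) / (10 + w) = 562.
So w = (562·10 − 4303)/(790 − 562) = 1317/228 ≈ 5.78.

w ≈ 5.8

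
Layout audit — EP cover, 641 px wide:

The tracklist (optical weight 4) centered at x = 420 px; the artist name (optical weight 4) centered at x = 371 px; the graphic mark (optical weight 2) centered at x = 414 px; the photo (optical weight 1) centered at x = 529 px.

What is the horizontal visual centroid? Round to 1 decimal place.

x ≈ 411.0

Weights sum to 4 + 4 + 2 + 1 = 11.
Σw·x = 4·420 + 4·371 + 2·414 + 1·529 = 4521, so x̄ = 4521/11 ≈ 411.00.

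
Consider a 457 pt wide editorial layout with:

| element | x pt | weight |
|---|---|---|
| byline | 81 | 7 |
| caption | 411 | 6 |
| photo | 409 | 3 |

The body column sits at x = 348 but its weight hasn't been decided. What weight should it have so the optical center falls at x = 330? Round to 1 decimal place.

Known weights sum to 7 + 6 + 3 = 16; their moment is 7·81 + 6·411 + 3·409 = 4260.
For the centroid to hit 330: (4260 + w·348) / (16 + w) = 330.
Solving: w = (330·16 − 4260) / (348 − 330) = 1020 / 18 ≈ 56.67.

w ≈ 56.7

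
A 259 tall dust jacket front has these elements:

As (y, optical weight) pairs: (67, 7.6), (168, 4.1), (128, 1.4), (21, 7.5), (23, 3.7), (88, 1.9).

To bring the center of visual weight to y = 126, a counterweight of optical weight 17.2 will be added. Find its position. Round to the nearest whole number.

New total weight: (7.6 + 4.1 + 1.4 + 7.5 + 3.7 + 1.9) + 17.2 = 43.4.
y: need Σw·y = 43.4·126 = 5468.4. Existing = 7.6·67 + 4.1·168 + 1.4·128 + 7.5·21 + 3.7·23 + 1.9·88 = 1787.0. Remainder 3681.4 / 17.2 ≈ 214.03.

y ≈ 214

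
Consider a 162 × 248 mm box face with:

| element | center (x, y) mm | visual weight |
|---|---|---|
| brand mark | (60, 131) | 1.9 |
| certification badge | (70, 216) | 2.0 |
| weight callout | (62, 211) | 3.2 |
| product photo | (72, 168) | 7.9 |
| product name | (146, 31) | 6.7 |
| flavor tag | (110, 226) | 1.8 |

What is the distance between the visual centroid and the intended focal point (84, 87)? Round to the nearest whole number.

Weights sum to 1.9 + 2.0 + 3.2 + 7.9 + 6.7 + 1.8 = 23.5.
Σw·x = 2197.4; x̄ = 2197.4/23.5 ≈ 93.51.
Σw·y = 3297.8; ȳ = 3297.8/23.5 ≈ 140.33.
From (84, 87): dx = 9.51, dy = 53.33, so the distance is √(dx²+dy²) ≈ 54.17.

≈ 54 mm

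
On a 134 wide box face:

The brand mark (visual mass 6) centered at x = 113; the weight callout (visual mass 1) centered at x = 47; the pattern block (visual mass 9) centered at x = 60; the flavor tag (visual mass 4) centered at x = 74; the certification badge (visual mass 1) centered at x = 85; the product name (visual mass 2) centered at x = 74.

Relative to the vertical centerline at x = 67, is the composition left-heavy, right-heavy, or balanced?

right-heavy

Σw = 6 + 1 + 9 + 4 + 1 + 2 = 23.
Σw·x = 1794; x̄ = 1794/23 ≈ 78.00.
Since 78.0 is right of 67, the composition reads right-heavy.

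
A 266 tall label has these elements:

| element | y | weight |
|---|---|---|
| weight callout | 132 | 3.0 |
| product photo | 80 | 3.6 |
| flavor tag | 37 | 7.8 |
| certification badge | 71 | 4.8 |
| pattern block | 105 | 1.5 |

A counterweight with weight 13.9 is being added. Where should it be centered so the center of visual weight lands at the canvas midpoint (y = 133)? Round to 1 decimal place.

With the counterweight, Σw becomes 3.0 + 3.6 + 7.8 + 4.8 + 1.5 + 13.9 = 34.6.
y: target moment 34.6×133 = 4601.8; current 3.0·132 + 3.6·80 + 7.8·37 + 4.8·71 + 1.5·105 = 1470.9; the counterweight supplies 3130.9, so y = 3130.9/13.9 ≈ 225.24.

y ≈ 225.2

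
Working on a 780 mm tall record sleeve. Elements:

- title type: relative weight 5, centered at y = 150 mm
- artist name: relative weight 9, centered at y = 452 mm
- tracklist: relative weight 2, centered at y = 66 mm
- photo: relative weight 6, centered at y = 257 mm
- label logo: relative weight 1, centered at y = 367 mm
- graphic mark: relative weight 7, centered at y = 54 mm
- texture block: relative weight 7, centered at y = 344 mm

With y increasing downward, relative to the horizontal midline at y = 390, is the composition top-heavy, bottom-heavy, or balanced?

Weights sum to 5 + 9 + 2 + 6 + 1 + 7 + 7 = 37.
y-moment: 5·150 + 9·452 + 2·66 + 6·257 + 1·367 + 7·54 + 7·344 = 9645; centroid 9645/37 ≈ 260.68.
Since 260.7 is above (smaller y than) 390, the composition reads top-heavy.

top-heavy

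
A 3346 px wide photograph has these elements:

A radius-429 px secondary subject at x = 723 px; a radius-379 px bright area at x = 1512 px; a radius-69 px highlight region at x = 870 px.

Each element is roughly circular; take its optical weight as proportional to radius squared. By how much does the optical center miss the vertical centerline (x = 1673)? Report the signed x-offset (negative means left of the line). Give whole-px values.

r² weights: secondary subject 429² = 184041, bright area 379² = 143641, highlight region 69² = 4761. Total = 332443.
x-moment: 184041·723 + 143641·1512 + 4761·870 = 354388905; centroid 354388905/332443 ≈ 1066.01.
Offset from x = 1673: 1066.01 − 1673 ≈ -606.99.

≈ -607 px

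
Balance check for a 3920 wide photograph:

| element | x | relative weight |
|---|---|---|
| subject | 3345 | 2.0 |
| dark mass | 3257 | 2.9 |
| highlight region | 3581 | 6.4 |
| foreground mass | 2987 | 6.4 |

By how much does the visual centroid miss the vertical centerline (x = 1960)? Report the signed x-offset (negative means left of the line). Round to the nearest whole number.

≈ 1326

Weights sum to 2.0 + 2.9 + 6.4 + 6.4 = 17.7.
Σw·x = 2.0·3345 + 2.9·3257 + 6.4·3581 + 6.4·2987 = 58170.5, so x̄ = 58170.5/17.7 ≈ 3286.47.
Against x = 1960, that's 3286.47 − 1960 = 1326.47.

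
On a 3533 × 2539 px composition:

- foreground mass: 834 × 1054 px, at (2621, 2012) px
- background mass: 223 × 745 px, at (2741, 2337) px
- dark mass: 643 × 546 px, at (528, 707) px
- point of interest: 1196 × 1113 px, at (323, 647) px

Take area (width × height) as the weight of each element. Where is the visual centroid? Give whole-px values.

(1237, 1198)

Areas: foreground mass 834·1054 = 879036, background mass 223·745 = 166135, dark mass 643·546 = 351078, point of interest 1196·1113 = 1331148. Total weight = 2727397.
x-moment: 879036·2621 + 166135·2741 + 351078·528 + 1331148·323 = 3374659379; centroid 3374659379/2727397 ≈ 1237.32.
y-moment: 879036·2012 + 166135·2337 + 351078·707 + 1331148·647 = 3266342829; centroid 3266342829/2727397 ≈ 1197.60.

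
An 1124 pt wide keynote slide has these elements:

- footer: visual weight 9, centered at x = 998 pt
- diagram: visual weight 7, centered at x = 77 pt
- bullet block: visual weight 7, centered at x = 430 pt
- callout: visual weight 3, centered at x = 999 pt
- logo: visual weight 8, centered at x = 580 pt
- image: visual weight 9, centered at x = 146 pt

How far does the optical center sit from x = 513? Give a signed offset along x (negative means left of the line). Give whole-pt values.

Total weight = 9 + 7 + 7 + 3 + 8 + 9 = 43.
x: moment 21482 / weight 43 ≈ 499.58
Against x = 513, that's 499.58 − 513 = -13.42.

≈ -13 pt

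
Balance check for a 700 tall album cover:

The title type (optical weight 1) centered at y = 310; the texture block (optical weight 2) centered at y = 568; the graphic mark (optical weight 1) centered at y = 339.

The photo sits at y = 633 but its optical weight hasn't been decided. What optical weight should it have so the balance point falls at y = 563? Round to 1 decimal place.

w ≈ 6.7

Existing Σw = 4 (1 + 2 + 1); existing moment 1·310 + 2·568 + 1·339 = 1785.
Set Σw·y/Σw = 563: (1785 + 633w) = 563·(4 + w).
Solving: w = (563·4 − 1785) / (633 − 563) = 467 / 70 ≈ 6.67.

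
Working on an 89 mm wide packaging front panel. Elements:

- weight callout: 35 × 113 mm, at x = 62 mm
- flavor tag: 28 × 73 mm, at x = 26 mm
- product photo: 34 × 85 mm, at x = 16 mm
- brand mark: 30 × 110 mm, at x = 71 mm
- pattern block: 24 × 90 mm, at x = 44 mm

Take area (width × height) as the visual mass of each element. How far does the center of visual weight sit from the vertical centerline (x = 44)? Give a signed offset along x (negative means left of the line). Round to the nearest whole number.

Areas → weights: weight callout 35·113 = 3955, flavor tag 28·73 = 2044, product photo 34·85 = 2890, brand mark 30·110 = 3300, pattern block 24·90 = 2160; Σw = 14349.
x: (3955·62 + 2044·26 + 2890·16 + 3300·71 + 2160·44) / 14349 = 673934 / 14349 ≈ 46.97
Against x = 44, that's 46.97 − 44 = 2.97.

≈ 3 mm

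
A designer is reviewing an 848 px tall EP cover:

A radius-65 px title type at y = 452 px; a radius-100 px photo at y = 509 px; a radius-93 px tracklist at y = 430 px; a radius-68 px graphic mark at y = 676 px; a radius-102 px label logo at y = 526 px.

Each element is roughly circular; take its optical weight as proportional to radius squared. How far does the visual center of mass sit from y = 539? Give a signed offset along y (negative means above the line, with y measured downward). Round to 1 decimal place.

≈ -29.3 px

Weights ∝ r²: title type 65² = 4225, photo 100² = 10000, tracklist 93² = 8649, graphic mark 68² = 4624, label logo 102² = 10404; Σw = 37902.
Σw·y = 4225·452 + 10000·509 + 8649·430 + 4624·676 + 10404·526 = 19317098, so ȳ = 19317098/37902 ≈ 509.66.
Offset from y = 539: 509.66 − 539 ≈ -29.34.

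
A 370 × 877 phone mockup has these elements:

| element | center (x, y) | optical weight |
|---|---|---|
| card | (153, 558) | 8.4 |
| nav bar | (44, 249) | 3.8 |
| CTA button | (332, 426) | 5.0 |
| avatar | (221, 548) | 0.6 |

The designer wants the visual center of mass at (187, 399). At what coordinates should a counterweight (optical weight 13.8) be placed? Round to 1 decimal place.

With the counterweight, Σw becomes 8.4 + 3.8 + 5.0 + 0.6 + 13.8 = 31.6.
x: need Σw·x = 31.6·187 = 5909.2. Existing = 8.4·153 + 3.8·44 + 5.0·332 + 0.6·221 = 3245.0. Remainder 2664.2 / 13.8 ≈ 193.06.
y: need Σw·y = 31.6·399 = 12608.4. Existing = 8.4·558 + 3.8·249 + 5.0·426 + 0.6·548 = 8092.2. Remainder 4516.2 / 13.8 ≈ 327.26.

(193.1, 327.3)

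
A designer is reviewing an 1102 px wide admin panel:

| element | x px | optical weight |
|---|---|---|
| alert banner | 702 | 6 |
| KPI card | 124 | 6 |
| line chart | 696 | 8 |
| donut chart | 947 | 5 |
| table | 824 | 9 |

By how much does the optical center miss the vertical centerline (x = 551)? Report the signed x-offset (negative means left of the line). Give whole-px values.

Σw = 6 + 6 + 8 + 5 + 9 = 34.
Σw·x = 6·702 + 6·124 + 8·696 + 5·947 + 9·824 = 22675, so x̄ = 22675/34 ≈ 666.91.
Difference: 666.91 − 551 ≈ 115.91.

≈ 116 px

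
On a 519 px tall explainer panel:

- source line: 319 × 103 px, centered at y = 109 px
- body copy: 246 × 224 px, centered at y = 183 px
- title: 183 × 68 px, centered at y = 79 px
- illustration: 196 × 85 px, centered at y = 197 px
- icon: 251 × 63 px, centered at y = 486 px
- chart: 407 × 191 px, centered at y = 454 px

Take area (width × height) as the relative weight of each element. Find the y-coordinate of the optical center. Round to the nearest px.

y ≈ 289

Areas → weights: source line 319·103 = 32857, body copy 246·224 = 55104, title 183·68 = 12444, illustration 196·85 = 16660, icon 251·63 = 15813, chart 407·191 = 77737; Σw = 210615.
Σw·y = 60908257; ȳ = 60908257/210615 ≈ 289.19.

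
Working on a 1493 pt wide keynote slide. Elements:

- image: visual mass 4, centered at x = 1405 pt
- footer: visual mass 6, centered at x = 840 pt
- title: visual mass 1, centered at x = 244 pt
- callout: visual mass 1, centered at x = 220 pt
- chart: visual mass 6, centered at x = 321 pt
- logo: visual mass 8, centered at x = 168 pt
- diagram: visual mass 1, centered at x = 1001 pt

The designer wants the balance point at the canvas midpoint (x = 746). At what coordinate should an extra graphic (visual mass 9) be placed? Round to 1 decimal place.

x ≈ 1273.4

After adding the extra graphic, total weight = 4 + 6 + 1 + 1 + 6 + 8 + 1 + 9 = 36.
x: target moment 36×746 = 26856; current 4·1405 + 6·840 + 1·244 + 1·220 + 6·321 + 8·168 + 1·1001 = 15395; the extra graphic supplies 11461, so x = 11461/9 ≈ 1273.44.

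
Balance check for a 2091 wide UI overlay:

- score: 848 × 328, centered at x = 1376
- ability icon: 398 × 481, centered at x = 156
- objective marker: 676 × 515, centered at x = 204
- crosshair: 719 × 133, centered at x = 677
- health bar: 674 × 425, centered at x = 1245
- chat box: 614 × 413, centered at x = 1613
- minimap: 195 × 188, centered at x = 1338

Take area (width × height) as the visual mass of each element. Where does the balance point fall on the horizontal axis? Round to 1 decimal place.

Areas → weights: score 848·328 = 278144, ability icon 398·481 = 191438, objective marker 676·515 = 348140, crosshair 719·133 = 95627, health bar 674·425 = 286450, chat box 614·413 = 253582, minimap 195·188 = 36660; Σw = 1490041.
x: moment 1363059607 / weight 1490041 ≈ 914.78

x ≈ 914.8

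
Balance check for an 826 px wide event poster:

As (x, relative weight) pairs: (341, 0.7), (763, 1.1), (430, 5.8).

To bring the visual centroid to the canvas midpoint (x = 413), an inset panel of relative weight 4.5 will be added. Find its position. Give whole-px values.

x ≈ 317

With the inset panel, Σw becomes 0.7 + 1.1 + 5.8 + 4.5 = 12.1.
Along x: (3572.0 + 4.5·x) / 12.1 = 413 (existing moment 0.7·341 + 1.1·763 + 5.8·430 = 3572.0) ⇒ x = (4997.3 − 3572.0) / 4.5 ≈ 316.73.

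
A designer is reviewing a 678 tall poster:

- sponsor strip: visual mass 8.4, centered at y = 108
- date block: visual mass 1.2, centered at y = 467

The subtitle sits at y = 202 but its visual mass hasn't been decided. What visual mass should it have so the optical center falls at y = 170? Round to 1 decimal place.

w ≈ 5.1

Existing Σw = 9.6 (8.4 + 1.2); existing moment 8.4·108 + 1.2·467 = 1467.6.
Balance at y = 170 requires (1467.6 + w·202) / (9.6 + w) = 170.
Rearranging, w·(202 − 170) = 170·9.6 − 1467.6 = 164.4, so w ≈ 164.4/32 = 5.14.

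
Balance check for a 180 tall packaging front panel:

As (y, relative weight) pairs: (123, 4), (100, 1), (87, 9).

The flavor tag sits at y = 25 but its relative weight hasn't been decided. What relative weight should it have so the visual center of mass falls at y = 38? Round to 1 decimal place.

w ≈ 64.8

Known weights sum to 4 + 1 + 9 = 14; their moment is 4·123 + 1·100 + 9·87 = 1375.
Balance at y = 38 requires (1375 + w·25) / (14 + w) = 38.
So w = (38·14 − 1375)/(25 − 38) = -843/-13 ≈ 64.85.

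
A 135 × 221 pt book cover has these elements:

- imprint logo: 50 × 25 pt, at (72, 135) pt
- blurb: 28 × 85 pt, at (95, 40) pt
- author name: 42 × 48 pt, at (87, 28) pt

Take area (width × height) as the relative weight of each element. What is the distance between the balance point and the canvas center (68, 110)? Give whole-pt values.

Areas: imprint logo 50·25 = 1250, blurb 28·85 = 2380, author name 42·48 = 2016. Total weight = 5646.
Σw·x = 1250·72 + 2380·95 + 2016·87 = 491492, so x̄ = 491492/5646 ≈ 87.05.
Σw·y = 1250·135 + 2380·40 + 2016·28 = 320398, so ȳ = 320398/5646 ≈ 56.75.
From (68, 110): dx = 19.05, dy = -53.25, so the distance is √(dx²+dy²) ≈ 56.56.

≈ 57 pt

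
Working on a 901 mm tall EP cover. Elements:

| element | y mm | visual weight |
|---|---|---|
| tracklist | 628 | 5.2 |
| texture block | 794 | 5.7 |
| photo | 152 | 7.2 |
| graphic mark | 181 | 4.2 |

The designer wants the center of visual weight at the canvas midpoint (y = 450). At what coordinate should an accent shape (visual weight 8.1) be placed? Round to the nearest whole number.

After adding the accent shape, total weight = 5.2 + 5.7 + 7.2 + 4.2 + 8.1 = 30.4.
y: need Σw·y = 30.4·450 = 13680.0. Existing = 5.2·628 + 5.7·794 + 7.2·152 + 4.2·181 = 9646.0. Remainder 4034.0 / 8.1 ≈ 498.02.

y ≈ 498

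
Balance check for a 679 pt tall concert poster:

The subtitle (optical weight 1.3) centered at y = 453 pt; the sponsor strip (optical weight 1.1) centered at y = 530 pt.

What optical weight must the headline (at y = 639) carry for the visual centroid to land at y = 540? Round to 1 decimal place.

Known weights sum to 1.3 + 1.1 = 2.4; their moment is 1.3·453 + 1.1·530 = 1171.9.
For the centroid to hit 540: (1171.9 + w·639) / (2.4 + w) = 540.
Solving: w = (540·2.4 − 1171.9) / (639 − 540) = 124.1 / 99 ≈ 1.25.

w ≈ 1.3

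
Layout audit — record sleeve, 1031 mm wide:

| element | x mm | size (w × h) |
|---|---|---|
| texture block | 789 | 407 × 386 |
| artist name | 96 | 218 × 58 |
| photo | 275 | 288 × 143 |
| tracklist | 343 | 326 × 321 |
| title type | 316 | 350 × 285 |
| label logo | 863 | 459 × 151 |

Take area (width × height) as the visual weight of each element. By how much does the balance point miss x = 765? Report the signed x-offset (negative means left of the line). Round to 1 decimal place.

Taking area as weight: texture block 407·386 = 157102, artist name 218·58 = 12644, photo 288·143 = 41184, tracklist 326·321 = 104646, title type 350·285 = 99750, label logo 459·151 = 69309. Sum 484635.
x: (157102·789 + 12644·96 + 41184·275 + 104646·343 + 99750·316 + 69309·863) / 484635 = 263721147 / 484635 ≈ 544.16
Against x = 765, that's 544.16 − 765 = -220.84.

≈ -220.8 mm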